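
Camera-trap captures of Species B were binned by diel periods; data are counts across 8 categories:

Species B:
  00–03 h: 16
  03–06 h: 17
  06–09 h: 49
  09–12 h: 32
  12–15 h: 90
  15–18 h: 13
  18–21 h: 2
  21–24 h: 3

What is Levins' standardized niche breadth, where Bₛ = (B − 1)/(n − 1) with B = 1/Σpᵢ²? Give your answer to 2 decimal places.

0.43

Proportions for Species B (n=222): 16/222=0.0721, 17/222=0.0766, 49/222=0.2207, 32/222=0.1441, 90/222=0.4054, 13/222=0.0586, 2/222=0.0090, 3/222=0.0135
Σpᵢ² = 0.0721² + 0.0766² + 0.2207² + 0.1441² + 0.4054² + 0.0586² + 0.0090² + 0.0135² = 0.005198 + 0.005868 + 0.048708 + 0.020765 + 0.164349 + 0.003434 + 0.000081 + 0.000182 = 0.248585
B = 1 / 0.248585 = 4.0228
Bₛ = (B − 1)/(n − 1) = (4.0228 − 1)/(8 − 1) = 3.0228/7 = 0.4318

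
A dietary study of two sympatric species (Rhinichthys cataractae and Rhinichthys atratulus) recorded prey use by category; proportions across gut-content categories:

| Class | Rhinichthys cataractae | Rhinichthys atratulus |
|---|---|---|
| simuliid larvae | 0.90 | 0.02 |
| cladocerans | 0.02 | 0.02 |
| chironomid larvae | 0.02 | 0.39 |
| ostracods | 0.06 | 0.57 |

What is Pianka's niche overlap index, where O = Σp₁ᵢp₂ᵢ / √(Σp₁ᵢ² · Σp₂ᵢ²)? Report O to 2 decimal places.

Σ p₁ᵢp₂ᵢ = 0.0180 + 0.0004 + 0.0078 + 0.0342 = 0.0604
Σp_1ᵢ² = 0.90² + 0.02² + 0.02² + 0.06² = 0.8100 + 0.0004 + 0.0004 + 0.0036 = 0.8144
Σp_2ᵢ² = 0.02² + 0.02² + 0.39² + 0.57² = 0.0004 + 0.0004 + 0.1521 + 0.3249 = 0.4778
O = 0.0604 / √(0.8144 × 0.4778) = 0.0604 / 0.62380 = 0.0968

0.10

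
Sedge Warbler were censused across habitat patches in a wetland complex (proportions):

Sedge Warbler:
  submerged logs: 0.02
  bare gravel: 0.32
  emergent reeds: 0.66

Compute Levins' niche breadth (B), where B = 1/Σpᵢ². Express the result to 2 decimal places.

1.86

Σpᵢ² = 0.02² + 0.32² + 0.66² = 0.0004 + 0.1024 + 0.4356 = 0.5384
B = 1 / 0.5384 = 1.8574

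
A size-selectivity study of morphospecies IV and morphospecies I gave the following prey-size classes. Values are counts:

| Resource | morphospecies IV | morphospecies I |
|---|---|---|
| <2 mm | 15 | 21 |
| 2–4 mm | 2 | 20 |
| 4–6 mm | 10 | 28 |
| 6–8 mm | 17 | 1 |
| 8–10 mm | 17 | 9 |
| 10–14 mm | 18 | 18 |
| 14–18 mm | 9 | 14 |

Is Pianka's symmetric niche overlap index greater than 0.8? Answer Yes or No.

No

Proportions for morphospecies IV (n=88): 15/88=0.1705, 2/88=0.0227, 10/88=0.1136, 17/88=0.1932, 17/88=0.1932, 18/88=0.2045, 9/88=0.1023
Proportions for morphospecies I (n=111): 21/111=0.1892, 20/111=0.1802, 28/111=0.2523, 1/111=0.0090, 9/111=0.0811, 18/111=0.1622, 14/111=0.1261
Σ p₁ᵢp₂ᵢ = 0.032259 + 0.004091 + 0.028661 + 0.001739 + 0.015669 + 0.033170 + 0.012900 = 0.128489
Σp_1ᵢ² = 0.1705² + 0.0227² + 0.1136² + 0.1932² + 0.1932² + 0.2045² + 0.1023² = 0.029070 + 0.000515 + 0.012905 + 0.037326 + 0.037326 + 0.041820 + 0.010465 = 0.169427
Σp_2ᵢ² = 0.1892² + 0.1802² + 0.2523² + 0.0090² + 0.0811² + 0.1622² + 0.1261² = 0.035797 + 0.032472 + 0.063655 + 0.000081 + 0.006577 + 0.026309 + 0.015901 = 0.180792
O = 0.128489 / √(0.169427 × 0.180792) = 0.128489 / 0.1750173 = 0.7342
O = 0.7342 < 0.8 → No.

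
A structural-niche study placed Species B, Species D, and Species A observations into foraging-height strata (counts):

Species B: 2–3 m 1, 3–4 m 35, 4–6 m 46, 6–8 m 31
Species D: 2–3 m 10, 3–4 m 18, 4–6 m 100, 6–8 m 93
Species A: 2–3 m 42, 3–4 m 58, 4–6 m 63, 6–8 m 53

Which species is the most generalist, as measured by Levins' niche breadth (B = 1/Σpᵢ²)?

Species A

Proportions for Species B (n=113): 1/113=0.0088, 35/113=0.3097, 46/113=0.4071, 31/113=0.2743
Proportions for Species D (n=221): 10/221=0.0452, 18/221=0.0814, 100/221=0.4525, 93/221=0.4208
Proportions for Species A (n=216): 42/216=0.1944, 58/216=0.2685, 63/216=0.2917, 53/216=0.2454
Σp_Bᵢ² = 0.0088² + 0.3097² + 0.4071² + 0.2743² = 0.000077 + 0.095914 + 0.165730 + 0.075240 = 0.336961
B_B = 1 / 0.336961 = 2.9677
Σp_Dᵢ² = 0.0452² + 0.0814² + 0.4525² + 0.4208² = 0.002043 + 0.006626 + 0.204756 + 0.177073 = 0.390498
B_D = 1 / 0.390498 = 2.5608
Σp_Aᵢ² = 0.1944² + 0.2685² + 0.2917² + 0.2454² = 0.037791 + 0.072092 + 0.085089 + 0.060221 = 0.255193
B_A = 1 / 0.255193 = 3.9186
Highest B → broadest niche (most generalist): Species A (B = 3.92).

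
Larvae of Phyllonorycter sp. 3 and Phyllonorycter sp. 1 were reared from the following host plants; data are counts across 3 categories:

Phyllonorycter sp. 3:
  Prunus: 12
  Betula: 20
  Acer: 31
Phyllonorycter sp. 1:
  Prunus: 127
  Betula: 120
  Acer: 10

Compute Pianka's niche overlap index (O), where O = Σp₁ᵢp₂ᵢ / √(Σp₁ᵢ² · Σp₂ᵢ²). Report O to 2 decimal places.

0.62

Proportions for Phyllonorycter sp. 3 (n=63): 12/63=0.1905, 20/63=0.3175, 31/63=0.4921
Proportions for Phyllonorycter sp. 1 (n=257): 127/257=0.4942, 120/257=0.4669, 10/257=0.0389
Σ p₁ᵢp₂ᵢ = 0.094145 + 0.148241 + 0.019143 = 0.261529
Σp_1ᵢ² = 0.1905² + 0.3175² + 0.4921² = 0.036290 + 0.100806 + 0.242162 = 0.379258
Σp_2ᵢ² = 0.4942² + 0.4669² + 0.0389² = 0.244234 + 0.217996 + 0.001513 = 0.463743
O = 0.261529 / √(0.379258 × 0.463743) = 0.261529 / 0.4193784 = 0.6236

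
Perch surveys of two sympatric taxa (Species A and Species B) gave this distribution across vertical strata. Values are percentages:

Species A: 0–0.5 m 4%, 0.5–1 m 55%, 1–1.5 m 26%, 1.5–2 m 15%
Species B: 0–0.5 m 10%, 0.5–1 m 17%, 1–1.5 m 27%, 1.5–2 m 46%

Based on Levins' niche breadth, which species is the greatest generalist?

Convert percentages to proportions (divide by 100).
Σp_Aᵢ² = 0.04² + 0.55² + 0.26² + 0.15² = 0.0016 + 0.3025 + 0.0676 + 0.0225 = 0.3942
B_A = 1 / 0.3942 = 2.5368
Σp_Bᵢ² = 0.10² + 0.17² + 0.27² + 0.46² = 0.0100 + 0.0289 + 0.0729 + 0.2116 = 0.3234
B_B = 1 / 0.3234 = 3.0921
Highest B → broadest niche (most generalist): Species B (B = 3.09).

Species B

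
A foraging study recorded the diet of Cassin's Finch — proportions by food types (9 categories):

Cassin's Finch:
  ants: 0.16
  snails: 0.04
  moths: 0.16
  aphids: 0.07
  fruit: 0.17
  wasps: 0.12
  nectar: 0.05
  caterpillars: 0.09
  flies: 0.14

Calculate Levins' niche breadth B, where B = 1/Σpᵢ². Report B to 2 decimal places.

7.62

Σpᵢ² = 0.16² + 0.04² + 0.16² + 0.07² + 0.17² + 0.12² + 0.05² + 0.09² + 0.14² = 0.0256 + 0.0016 + 0.0256 + 0.0049 + 0.0289 + 0.0144 + 0.0025 + 0.0081 + 0.0196 = 0.1312
B = 1 / 0.1312 = 7.6220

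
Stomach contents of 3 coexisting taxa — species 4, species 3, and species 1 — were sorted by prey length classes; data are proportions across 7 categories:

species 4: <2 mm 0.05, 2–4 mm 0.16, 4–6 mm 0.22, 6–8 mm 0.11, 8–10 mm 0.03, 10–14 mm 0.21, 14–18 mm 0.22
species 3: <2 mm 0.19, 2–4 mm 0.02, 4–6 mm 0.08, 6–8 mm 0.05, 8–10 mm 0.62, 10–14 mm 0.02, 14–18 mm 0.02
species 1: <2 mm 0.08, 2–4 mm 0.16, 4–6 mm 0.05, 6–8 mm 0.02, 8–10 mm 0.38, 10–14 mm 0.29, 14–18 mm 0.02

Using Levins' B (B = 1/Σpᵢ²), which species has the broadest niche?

species 4

Σp_4ᵢ² = 0.05² + 0.16² + 0.22² + 0.11² + 0.03² + 0.21² + 0.22² = 0.0025 + 0.0256 + 0.0484 + 0.0121 + 0.0009 + 0.0441 + 0.0484 = 0.1820
B_4 = 1 / 0.1820 = 5.4945
Σp_3ᵢ² = 0.19² + 0.02² + 0.08² + 0.05² + 0.62² + 0.02² + 0.02² = 0.0361 + 0.0004 + 0.0064 + 0.0025 + 0.3844 + 0.0004 + 0.0004 = 0.4306
B_3 = 1 / 0.4306 = 2.3223
Σp_1ᵢ² = 0.08² + 0.16² + 0.05² + 0.02² + 0.38² + 0.29² + 0.02² = 0.0064 + 0.0256 + 0.0025 + 0.0004 + 0.1444 + 0.0841 + 0.0004 = 0.2638
B_1 = 1 / 0.2638 = 3.7908
Highest B → broadest niche (most generalist): species 4 (B = 5.49).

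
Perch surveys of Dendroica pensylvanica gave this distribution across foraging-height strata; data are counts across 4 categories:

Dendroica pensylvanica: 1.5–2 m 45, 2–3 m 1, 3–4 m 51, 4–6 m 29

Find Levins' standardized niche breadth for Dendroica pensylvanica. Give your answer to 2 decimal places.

Proportions for Dendroica pensylvanica (n=126): 45/126=0.3571, 1/126=0.0079, 51/126=0.4048, 29/126=0.2302
Σpᵢ² = 0.3571² + 0.0079² + 0.4048² + 0.2302² = 0.127520 + 0.000062 + 0.163863 + 0.052992 = 0.344437
B = 1 / 0.344437 = 2.9033
Bₛ = (B − 1)/(n − 1) = (2.9033 − 1)/(4 − 1) = 1.9033/3 = 0.6344

0.63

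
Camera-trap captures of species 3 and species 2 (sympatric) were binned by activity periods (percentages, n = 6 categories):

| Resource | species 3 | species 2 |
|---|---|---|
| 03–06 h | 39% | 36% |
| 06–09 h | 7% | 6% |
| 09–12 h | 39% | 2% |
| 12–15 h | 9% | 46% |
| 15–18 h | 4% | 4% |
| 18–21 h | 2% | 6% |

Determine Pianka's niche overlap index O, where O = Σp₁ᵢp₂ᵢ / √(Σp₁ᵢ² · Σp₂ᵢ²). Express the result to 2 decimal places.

0.59

Convert percentages to proportions (divide by 100).
Σ p₁ᵢp₂ᵢ = 0.1404 + 0.0042 + 0.0078 + 0.0414 + 0.0016 + 0.0012 = 0.1966
Σp_1ᵢ² = 0.39² + 0.07² + 0.39² + 0.09² + 0.04² + 0.02² = 0.1521 + 0.0049 + 0.1521 + 0.0081 + 0.0016 + 0.0004 = 0.3192
Σp_2ᵢ² = 0.36² + 0.06² + 0.02² + 0.46² + 0.04² + 0.06² = 0.1296 + 0.0036 + 0.0004 + 0.2116 + 0.0016 + 0.0036 = 0.3504
O = 0.1966 / √(0.3192 × 0.3504) = 0.1966 / 0.33444 = 0.5878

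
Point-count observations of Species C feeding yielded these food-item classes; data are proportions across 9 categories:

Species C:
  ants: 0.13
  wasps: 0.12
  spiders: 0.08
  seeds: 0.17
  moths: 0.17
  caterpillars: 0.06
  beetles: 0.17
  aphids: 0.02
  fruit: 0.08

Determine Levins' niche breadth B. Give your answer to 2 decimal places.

7.42

Σpᵢ² = 0.13² + 0.12² + 0.08² + 0.17² + 0.17² + 0.06² + 0.17² + 0.02² + 0.08² = 0.0169 + 0.0144 + 0.0064 + 0.0289 + 0.0289 + 0.0036 + 0.0289 + 0.0004 + 0.0064 = 0.1348
B = 1 / 0.1348 = 7.4184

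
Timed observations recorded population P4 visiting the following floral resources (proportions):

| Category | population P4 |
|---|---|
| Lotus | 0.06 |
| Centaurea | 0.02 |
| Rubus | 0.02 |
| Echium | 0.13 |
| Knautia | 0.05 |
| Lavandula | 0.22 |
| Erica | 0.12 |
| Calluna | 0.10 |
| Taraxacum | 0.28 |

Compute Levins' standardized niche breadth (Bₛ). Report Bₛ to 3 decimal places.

0.589

Σpᵢ² = 0.06² + 0.02² + 0.02² + 0.13² + 0.05² + 0.22² + 0.12² + 0.10² + 0.28² = 0.0036 + 0.0004 + 0.0004 + 0.0169 + 0.0025 + 0.0484 + 0.0144 + 0.0100 + 0.0784 = 0.1750
B = 1 / 0.1750 = 5.71429
Bₛ = (B − 1)/(n − 1) = (5.71429 − 1)/(9 − 1) = 4.71429/8 = 0.58929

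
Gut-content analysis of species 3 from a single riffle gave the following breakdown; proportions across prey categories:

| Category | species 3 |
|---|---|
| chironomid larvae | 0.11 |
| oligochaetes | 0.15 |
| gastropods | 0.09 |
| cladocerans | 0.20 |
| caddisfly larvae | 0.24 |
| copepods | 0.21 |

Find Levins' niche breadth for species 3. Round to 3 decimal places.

5.423

Σpᵢ² = 0.11² + 0.15² + 0.09² + 0.20² + 0.24² + 0.21² = 0.0121 + 0.0225 + 0.0081 + 0.0400 + 0.0576 + 0.0441 = 0.1844
B = 1 / 0.1844 = 5.42299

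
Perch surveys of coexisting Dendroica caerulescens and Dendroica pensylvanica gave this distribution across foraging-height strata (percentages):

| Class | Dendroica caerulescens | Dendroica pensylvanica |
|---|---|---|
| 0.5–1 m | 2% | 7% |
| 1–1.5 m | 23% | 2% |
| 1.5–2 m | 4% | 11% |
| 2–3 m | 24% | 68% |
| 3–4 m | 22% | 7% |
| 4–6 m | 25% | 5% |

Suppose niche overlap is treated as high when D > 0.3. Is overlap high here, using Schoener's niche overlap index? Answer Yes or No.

Convert percentages to proportions (divide by 100).
Σ|p₁ᵢ − p₂ᵢ| = 0.05 + 0.21 + 0.07 + 0.44 + 0.15 + 0.20 = 1.12
D = 1 − ½ × 1.12 = 1 − 0.560 = 0.4400
D = 0.4400 > 0.3 → Yes.

Yes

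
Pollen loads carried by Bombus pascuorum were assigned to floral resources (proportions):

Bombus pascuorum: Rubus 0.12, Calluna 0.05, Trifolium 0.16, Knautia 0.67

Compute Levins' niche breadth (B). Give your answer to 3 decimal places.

2.035

Σpᵢ² = 0.12² + 0.05² + 0.16² + 0.67² = 0.0144 + 0.0025 + 0.0256 + 0.4489 = 0.4914
B = 1 / 0.4914 = 2.03500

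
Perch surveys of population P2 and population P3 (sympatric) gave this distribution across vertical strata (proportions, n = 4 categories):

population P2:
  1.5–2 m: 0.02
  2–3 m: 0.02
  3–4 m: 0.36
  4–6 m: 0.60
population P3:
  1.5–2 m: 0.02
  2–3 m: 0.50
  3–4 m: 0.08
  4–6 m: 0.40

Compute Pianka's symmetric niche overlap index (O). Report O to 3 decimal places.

0.618

Σ p₁ᵢp₂ᵢ = 0.0004 + 0.0100 + 0.0288 + 0.2400 = 0.2792
Σp_1ᵢ² = 0.02² + 0.02² + 0.36² + 0.60² = 0.0004 + 0.0004 + 0.1296 + 0.3600 = 0.4904
Σp_2ᵢ² = 0.02² + 0.50² + 0.08² + 0.40² = 0.0004 + 0.2500 + 0.0064 + 0.1600 = 0.4168
O = 0.2792 / √(0.4904 × 0.4168) = 0.2792 / 0.452105 = 0.61756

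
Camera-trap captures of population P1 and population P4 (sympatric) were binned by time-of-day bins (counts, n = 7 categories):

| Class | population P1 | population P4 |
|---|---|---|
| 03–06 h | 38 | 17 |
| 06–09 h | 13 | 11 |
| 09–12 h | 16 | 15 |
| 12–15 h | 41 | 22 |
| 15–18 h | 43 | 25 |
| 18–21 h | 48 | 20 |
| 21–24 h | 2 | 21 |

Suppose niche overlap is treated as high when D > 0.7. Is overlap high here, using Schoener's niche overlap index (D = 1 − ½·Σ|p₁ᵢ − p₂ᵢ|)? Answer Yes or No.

Proportions for population P1 (n=201): 38/201=0.1891, 13/201=0.0647, 16/201=0.0796, 41/201=0.2040, 43/201=0.2139, 48/201=0.2388, 2/201=0.0100
Proportions for population P4 (n=131): 17/131=0.1298, 11/131=0.0840, 15/131=0.1145, 22/131=0.1679, 25/131=0.1908, 20/131=0.1527, 21/131=0.1603
Σ|p₁ᵢ − p₂ᵢ| = 0.0593 + 0.0193 + 0.0349 + 0.0361 + 0.0231 + 0.0861 + 0.1503 = 0.4091
D = 1 − ½ × 0.4091 = 1 − 0.20455 = 0.79545
D = 0.79545 > 0.7 → Yes.

Yes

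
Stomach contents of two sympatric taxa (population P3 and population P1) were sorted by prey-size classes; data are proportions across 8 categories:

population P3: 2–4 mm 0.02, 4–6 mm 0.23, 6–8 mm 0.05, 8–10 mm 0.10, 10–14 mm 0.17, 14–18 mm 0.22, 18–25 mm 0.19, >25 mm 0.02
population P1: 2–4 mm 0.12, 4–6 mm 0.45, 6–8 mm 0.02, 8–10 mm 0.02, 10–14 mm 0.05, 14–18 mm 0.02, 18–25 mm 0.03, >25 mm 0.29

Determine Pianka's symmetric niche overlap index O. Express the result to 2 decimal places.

0.57

Σ p₁ᵢp₂ᵢ = 0.0024 + 0.1035 + 0.0010 + 0.0020 + 0.0085 + 0.0044 + 0.0057 + 0.0058 = 0.1333
Σp_1ᵢ² = 0.02² + 0.23² + 0.05² + 0.10² + 0.17² + 0.22² + 0.19² + 0.02² = 0.0004 + 0.0529 + 0.0025 + 0.0100 + 0.0289 + 0.0484 + 0.0361 + 0.0004 = 0.1796
Σp_2ᵢ² = 0.12² + 0.45² + 0.02² + 0.02² + 0.05² + 0.02² + 0.03² + 0.29² = 0.0144 + 0.2025 + 0.0004 + 0.0004 + 0.0025 + 0.0004 + 0.0009 + 0.0841 = 0.3056
O = 0.1333 / √(0.1796 × 0.3056) = 0.1333 / 0.23428 = 0.5690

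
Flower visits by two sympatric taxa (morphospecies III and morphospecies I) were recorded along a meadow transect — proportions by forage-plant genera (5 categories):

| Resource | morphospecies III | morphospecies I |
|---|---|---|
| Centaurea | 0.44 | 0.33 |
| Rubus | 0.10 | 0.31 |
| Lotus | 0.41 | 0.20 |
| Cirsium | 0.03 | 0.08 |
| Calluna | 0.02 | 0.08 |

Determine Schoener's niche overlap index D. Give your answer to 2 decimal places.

Σ|p₁ᵢ − p₂ᵢ| = 0.11 + 0.21 + 0.21 + 0.05 + 0.06 = 0.64
D = 1 − ½ × 0.64 = 1 − 0.320 = 0.6800

0.68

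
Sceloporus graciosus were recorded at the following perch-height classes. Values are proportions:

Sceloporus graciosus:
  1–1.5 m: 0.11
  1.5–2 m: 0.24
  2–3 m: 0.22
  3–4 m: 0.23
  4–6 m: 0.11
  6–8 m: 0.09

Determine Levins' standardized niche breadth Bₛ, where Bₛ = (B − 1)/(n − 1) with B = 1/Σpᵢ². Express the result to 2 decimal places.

Σpᵢ² = 0.11² + 0.24² + 0.22² + 0.23² + 0.11² + 0.09² = 0.0121 + 0.0576 + 0.0484 + 0.0529 + 0.0121 + 0.0081 = 0.1912
B = 1 / 0.1912 = 5.2301
Bₛ = (B − 1)/(n − 1) = (5.2301 − 1)/(6 − 1) = 4.2301/5 = 0.8460

0.85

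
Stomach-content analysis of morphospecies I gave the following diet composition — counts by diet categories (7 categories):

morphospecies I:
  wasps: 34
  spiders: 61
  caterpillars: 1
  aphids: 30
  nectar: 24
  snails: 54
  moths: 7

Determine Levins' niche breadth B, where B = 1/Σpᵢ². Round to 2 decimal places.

4.78

Proportions for morphospecies I (n=211): 34/211=0.1611, 61/211=0.2891, 1/211=0.0047, 30/211=0.1422, 24/211=0.1137, 54/211=0.2559, 7/211=0.0332
Σpᵢ² = 0.1611² + 0.2891² + 0.0047² + 0.1422² + 0.1137² + 0.2559² + 0.0332² = 0.025953 + 0.083579 + 0.000022 + 0.020221 + 0.012928 + 0.065485 + 0.001102 = 0.209290
B = 1 / 0.209290 = 4.7781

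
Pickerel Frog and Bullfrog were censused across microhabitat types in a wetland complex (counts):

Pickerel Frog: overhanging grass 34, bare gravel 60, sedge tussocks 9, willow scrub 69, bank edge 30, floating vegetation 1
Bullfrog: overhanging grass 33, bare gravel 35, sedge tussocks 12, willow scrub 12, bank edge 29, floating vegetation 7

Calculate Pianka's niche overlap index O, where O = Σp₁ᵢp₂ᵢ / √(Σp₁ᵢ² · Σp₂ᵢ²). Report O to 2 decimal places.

Proportions for Pickerel Frog (n=203): 34/203=0.1675, 60/203=0.2956, 9/203=0.0443, 69/203=0.3399, 30/203=0.1478, 1/203=0.0049
Proportions for Bullfrog (n=128): 33/128=0.2578, 35/128=0.2734, 12/128=0.0938, 12/128=0.0938, 29/128=0.2266, 7/128=0.0547
Σ p₁ᵢp₂ᵢ = 0.043182 + 0.080817 + 0.004155 + 0.031883 + 0.033491 + 0.000268 = 0.193796
Σp_1ᵢ² = 0.1675² + 0.2956² + 0.0443² + 0.3399² + 0.1478² + 0.0049² = 0.028056 + 0.087379 + 0.001962 + 0.115532 + 0.021845 + 0.000024 = 0.254798
Σp_2ᵢ² = 0.2578² + 0.2734² + 0.0938² + 0.0938² + 0.2266² + 0.0547² = 0.066461 + 0.074748 + 0.008798 + 0.008798 + 0.051348 + 0.002992 = 0.213145
O = 0.193796 / √(0.254798 × 0.213145) = 0.193796 / 0.2330427 = 0.8316

0.83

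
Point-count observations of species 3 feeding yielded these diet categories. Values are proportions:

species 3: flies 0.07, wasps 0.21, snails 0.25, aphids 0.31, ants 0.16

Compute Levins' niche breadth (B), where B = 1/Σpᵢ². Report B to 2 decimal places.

Σpᵢ² = 0.07² + 0.21² + 0.25² + 0.31² + 0.16² = 0.0049 + 0.0441 + 0.0625 + 0.0961 + 0.0256 = 0.2332
B = 1 / 0.2332 = 4.2882

4.29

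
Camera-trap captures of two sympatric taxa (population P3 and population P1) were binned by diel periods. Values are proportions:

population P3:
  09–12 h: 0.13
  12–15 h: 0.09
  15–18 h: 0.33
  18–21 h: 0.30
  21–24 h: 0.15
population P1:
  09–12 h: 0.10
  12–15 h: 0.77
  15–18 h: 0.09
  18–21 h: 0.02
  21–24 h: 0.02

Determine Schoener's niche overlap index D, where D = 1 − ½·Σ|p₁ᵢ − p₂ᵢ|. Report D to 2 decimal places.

Σ|p₁ᵢ − p₂ᵢ| = 0.03 + 0.68 + 0.24 + 0.28 + 0.13 = 1.36
D = 1 − ½ × 1.36 = 1 − 0.680 = 0.3200

0.32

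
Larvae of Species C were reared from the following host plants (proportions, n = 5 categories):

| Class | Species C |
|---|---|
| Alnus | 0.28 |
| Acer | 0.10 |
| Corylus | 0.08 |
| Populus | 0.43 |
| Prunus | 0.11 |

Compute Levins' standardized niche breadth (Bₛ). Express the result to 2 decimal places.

0.61

Σpᵢ² = 0.28² + 0.10² + 0.08² + 0.43² + 0.11² = 0.0784 + 0.0100 + 0.0064 + 0.1849 + 0.0121 = 0.2918
B = 1 / 0.2918 = 3.4270
Bₛ = (B − 1)/(n − 1) = (3.4270 − 1)/(5 − 1) = 2.4270/4 = 0.6068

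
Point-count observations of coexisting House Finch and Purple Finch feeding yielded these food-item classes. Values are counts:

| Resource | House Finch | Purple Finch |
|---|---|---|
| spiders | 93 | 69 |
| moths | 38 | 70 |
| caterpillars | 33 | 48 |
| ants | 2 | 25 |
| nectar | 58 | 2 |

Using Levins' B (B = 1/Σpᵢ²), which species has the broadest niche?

Proportions for House Finch (n=224): 93/224=0.4152, 38/224=0.1696, 33/224=0.1473, 2/224=0.0089, 58/224=0.2589
Proportions for Purple Finch (n=214): 69/214=0.3224, 70/214=0.3271, 48/214=0.2243, 25/214=0.1168, 2/214=0.0093
Σp_Housᵢ² = 0.4152² + 0.1696² + 0.1473² + 0.0089² + 0.2589² = 0.172391 + 0.028764 + 0.021697 + 0.000079 + 0.067029 = 0.289960
B_Hous = 1 / 0.289960 = 3.4488
Σp_Purpᵢ² = 0.3224² + 0.3271² + 0.2243² + 0.1168² + 0.0093² = 0.103942 + 0.106994 + 0.050310 + 0.013642 + 0.000086 = 0.274974
B_Purp = 1 / 0.274974 = 3.6367
Highest B → broadest niche (most generalist): Purple Finch (B = 3.64).

Purple Finch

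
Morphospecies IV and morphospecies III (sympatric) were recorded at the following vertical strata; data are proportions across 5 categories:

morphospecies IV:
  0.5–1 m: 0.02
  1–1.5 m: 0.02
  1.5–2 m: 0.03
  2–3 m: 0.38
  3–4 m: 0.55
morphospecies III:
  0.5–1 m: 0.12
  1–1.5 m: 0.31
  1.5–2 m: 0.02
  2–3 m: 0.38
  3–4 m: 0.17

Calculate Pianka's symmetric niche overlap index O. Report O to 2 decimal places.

Σ p₁ᵢp₂ᵢ = 0.0024 + 0.0062 + 0.0006 + 0.1444 + 0.0935 = 0.2471
Σp_1ᵢ² = 0.02² + 0.02² + 0.03² + 0.38² + 0.55² = 0.0004 + 0.0004 + 0.0009 + 0.1444 + 0.3025 = 0.4486
Σp_2ᵢ² = 0.12² + 0.31² + 0.02² + 0.38² + 0.17² = 0.0144 + 0.0961 + 0.0004 + 0.1444 + 0.0289 = 0.2842
O = 0.2471 / √(0.4486 × 0.2842) = 0.2471 / 0.35706 = 0.6920

0.69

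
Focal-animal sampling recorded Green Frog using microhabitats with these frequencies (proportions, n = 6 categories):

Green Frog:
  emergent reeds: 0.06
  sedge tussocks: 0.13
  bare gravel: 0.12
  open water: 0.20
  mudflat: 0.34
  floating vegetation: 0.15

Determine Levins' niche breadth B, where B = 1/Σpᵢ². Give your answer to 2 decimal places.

Σpᵢ² = 0.06² + 0.13² + 0.12² + 0.20² + 0.34² + 0.15² = 0.0036 + 0.0169 + 0.0144 + 0.0400 + 0.1156 + 0.0225 = 0.2130
B = 1 / 0.2130 = 4.6948

4.69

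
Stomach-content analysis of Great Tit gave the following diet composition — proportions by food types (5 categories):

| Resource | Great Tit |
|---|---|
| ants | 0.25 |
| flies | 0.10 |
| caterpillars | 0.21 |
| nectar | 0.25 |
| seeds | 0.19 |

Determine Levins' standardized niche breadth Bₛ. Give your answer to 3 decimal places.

0.912

Σpᵢ² = 0.25² + 0.10² + 0.21² + 0.25² + 0.19² = 0.0625 + 0.0100 + 0.0441 + 0.0625 + 0.0361 = 0.2152
B = 1 / 0.2152 = 4.64684
Bₛ = (B − 1)/(n − 1) = (4.64684 − 1)/(5 − 1) = 3.64684/4 = 0.91171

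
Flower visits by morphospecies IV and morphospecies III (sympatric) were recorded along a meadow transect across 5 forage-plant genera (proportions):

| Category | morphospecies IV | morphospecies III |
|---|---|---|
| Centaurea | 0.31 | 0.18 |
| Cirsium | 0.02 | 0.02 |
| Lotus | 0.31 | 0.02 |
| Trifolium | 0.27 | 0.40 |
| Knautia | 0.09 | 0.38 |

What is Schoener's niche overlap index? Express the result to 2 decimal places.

0.58

Σ|p₁ᵢ − p₂ᵢ| = 0.13 + 0.00 + 0.29 + 0.13 + 0.29 = 0.84
D = 1 − ½ × 0.84 = 1 − 0.420 = 0.5800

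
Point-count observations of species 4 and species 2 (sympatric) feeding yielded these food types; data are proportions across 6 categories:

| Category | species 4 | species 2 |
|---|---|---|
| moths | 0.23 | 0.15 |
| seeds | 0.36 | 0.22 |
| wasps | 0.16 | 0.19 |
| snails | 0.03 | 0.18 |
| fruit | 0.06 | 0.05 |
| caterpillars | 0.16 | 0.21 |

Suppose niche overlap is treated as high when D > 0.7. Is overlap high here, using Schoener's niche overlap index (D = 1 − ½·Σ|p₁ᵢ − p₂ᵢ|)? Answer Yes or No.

Σ|p₁ᵢ − p₂ᵢ| = 0.08 + 0.14 + 0.03 + 0.15 + 0.01 + 0.05 = 0.46
D = 1 − ½ × 0.46 = 1 − 0.230 = 0.7700
D = 0.7700 > 0.7 → Yes.

Yes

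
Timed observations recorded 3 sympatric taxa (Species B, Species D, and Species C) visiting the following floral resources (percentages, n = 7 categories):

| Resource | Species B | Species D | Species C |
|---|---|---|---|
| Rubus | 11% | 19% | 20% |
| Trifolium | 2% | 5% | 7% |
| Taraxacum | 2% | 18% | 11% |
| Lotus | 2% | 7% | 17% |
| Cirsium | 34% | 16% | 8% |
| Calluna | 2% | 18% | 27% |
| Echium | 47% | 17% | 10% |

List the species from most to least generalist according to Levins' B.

Species D > Species C > Species B

Convert percentages to proportions (divide by 100).
Σp_Bᵢ² = 0.11² + 0.02² + 0.02² + 0.02² + 0.34² + 0.02² + 0.47² = 0.0121 + 0.0004 + 0.0004 + 0.0004 + 0.1156 + 0.0004 + 0.2209 = 0.3502
B_B = 1 / 0.3502 = 2.8555
Σp_Dᵢ² = 0.19² + 0.05² + 0.18² + 0.07² + 0.16² + 0.18² + 0.17² = 0.0361 + 0.0025 + 0.0324 + 0.0049 + 0.0256 + 0.0324 + 0.0289 = 0.1628
B_D = 1 / 0.1628 = 6.1425
Σp_Cᵢ² = 0.20² + 0.07² + 0.11² + 0.17² + 0.08² + 0.27² + 0.10² = 0.0400 + 0.0049 + 0.0121 + 0.0289 + 0.0064 + 0.0729 + 0.0100 = 0.1752
B_C = 1 / 0.1752 = 5.7078
Ranking by B (broadest → narrowest): Species D (6.14) > Species C (5.71) > Species B (2.86)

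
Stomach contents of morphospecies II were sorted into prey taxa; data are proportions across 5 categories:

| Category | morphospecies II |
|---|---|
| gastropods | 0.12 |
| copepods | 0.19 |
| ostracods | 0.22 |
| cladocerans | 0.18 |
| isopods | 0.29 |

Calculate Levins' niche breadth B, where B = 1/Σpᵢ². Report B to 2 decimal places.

4.64

Σpᵢ² = 0.12² + 0.19² + 0.22² + 0.18² + 0.29² = 0.0144 + 0.0361 + 0.0484 + 0.0324 + 0.0841 = 0.2154
B = 1 / 0.2154 = 4.6425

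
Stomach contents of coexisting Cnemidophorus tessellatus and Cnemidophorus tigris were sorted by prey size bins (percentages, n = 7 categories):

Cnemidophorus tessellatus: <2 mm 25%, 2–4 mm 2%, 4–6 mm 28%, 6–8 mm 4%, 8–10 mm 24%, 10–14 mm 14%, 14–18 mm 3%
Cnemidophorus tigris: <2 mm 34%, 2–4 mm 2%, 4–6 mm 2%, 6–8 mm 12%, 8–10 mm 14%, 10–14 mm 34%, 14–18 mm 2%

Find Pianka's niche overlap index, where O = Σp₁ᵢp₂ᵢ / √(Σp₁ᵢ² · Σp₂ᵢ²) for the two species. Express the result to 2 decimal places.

0.73

Convert percentages to proportions (divide by 100).
Σ p₁ᵢp₂ᵢ = 0.0850 + 0.0004 + 0.0056 + 0.0048 + 0.0336 + 0.0476 + 0.0006 = 0.1776
Σp_1ᵢ² = 0.25² + 0.02² + 0.28² + 0.04² + 0.24² + 0.14² + 0.03² = 0.0625 + 0.0004 + 0.0784 + 0.0016 + 0.0576 + 0.0196 + 0.0009 = 0.2210
Σp_2ᵢ² = 0.34² + 0.02² + 0.02² + 0.12² + 0.14² + 0.34² + 0.02² = 0.1156 + 0.0004 + 0.0004 + 0.0144 + 0.0196 + 0.1156 + 0.0004 = 0.2664
O = 0.1776 / √(0.2210 × 0.2664) = 0.1776 / 0.24264 = 0.7319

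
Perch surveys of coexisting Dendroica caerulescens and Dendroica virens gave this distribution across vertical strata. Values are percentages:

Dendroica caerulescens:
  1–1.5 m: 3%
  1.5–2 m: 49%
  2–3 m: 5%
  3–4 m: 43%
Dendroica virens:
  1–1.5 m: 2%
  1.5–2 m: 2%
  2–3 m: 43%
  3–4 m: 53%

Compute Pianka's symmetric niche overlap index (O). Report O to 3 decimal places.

Convert percentages to proportions (divide by 100).
Σ p₁ᵢp₂ᵢ = 0.0006 + 0.0098 + 0.0215 + 0.2279 = 0.2598
Σp_1ᵢ² = 0.03² + 0.49² + 0.05² + 0.43² = 0.0009 + 0.2401 + 0.0025 + 0.1849 = 0.4284
Σp_2ᵢ² = 0.02² + 0.02² + 0.43² + 0.53² = 0.0004 + 0.0004 + 0.1849 + 0.2809 = 0.4666
O = 0.2598 / √(0.4284 × 0.4666) = 0.2598 / 0.447092 = 0.58109

0.581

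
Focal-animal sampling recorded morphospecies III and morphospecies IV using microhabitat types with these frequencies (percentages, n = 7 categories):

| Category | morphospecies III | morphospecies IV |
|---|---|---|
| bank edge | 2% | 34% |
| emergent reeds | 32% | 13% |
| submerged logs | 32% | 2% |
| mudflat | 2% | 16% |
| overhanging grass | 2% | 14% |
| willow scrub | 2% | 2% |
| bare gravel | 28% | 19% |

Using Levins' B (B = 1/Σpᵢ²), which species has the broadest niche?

morphospecies IV

Convert percentages to proportions (divide by 100).
Σp_IIIᵢ² = 0.02² + 0.32² + 0.32² + 0.02² + 0.02² + 0.02² + 0.28² = 0.0004 + 0.1024 + 0.1024 + 0.0004 + 0.0004 + 0.0004 + 0.0784 = 0.2848
B_III = 1 / 0.2848 = 3.5112
Σp_IVᵢ² = 0.34² + 0.13² + 0.02² + 0.16² + 0.14² + 0.02² + 0.19² = 0.1156 + 0.0169 + 0.0004 + 0.0256 + 0.0196 + 0.0004 + 0.0361 = 0.2146
B_IV = 1 / 0.2146 = 4.6598
Highest B → broadest niche (most generalist): morphospecies IV (B = 4.66).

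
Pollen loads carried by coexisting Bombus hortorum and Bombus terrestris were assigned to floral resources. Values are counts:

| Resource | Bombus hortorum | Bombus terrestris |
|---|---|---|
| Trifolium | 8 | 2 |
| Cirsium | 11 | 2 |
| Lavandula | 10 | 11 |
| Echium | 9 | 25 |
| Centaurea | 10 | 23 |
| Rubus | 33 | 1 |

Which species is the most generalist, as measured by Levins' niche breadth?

Proportions for Bombus hortorum (n=81): 8/81=0.0988, 11/81=0.1358, 10/81=0.1235, 9/81=0.1111, 10/81=0.1235, 33/81=0.4074
Proportions for Bombus terrestris (n=64): 2/64=0.0313, 2/64=0.0313, 11/64=0.1719, 25/64=0.3906, 23/64=0.3594, 1/64=0.0156
Σp_hortᵢ² = 0.0988² + 0.1358² + 0.1235² + 0.1111² + 0.1235² + 0.4074² = 0.009761 + 0.018442 + 0.015252 + 0.012343 + 0.015252 + 0.165975 = 0.237025
B_hort = 1 / 0.237025 = 4.2190
Σp_terrᵢ² = 0.0313² + 0.0313² + 0.1719² + 0.3906² + 0.3594² + 0.0156² = 0.000980 + 0.000980 + 0.029550 + 0.152568 + 0.129168 + 0.000243 = 0.313489
B_terr = 1 / 0.313489 = 3.1899
Highest B → broadest niche (most generalist): Bombus hortorum (B = 4.22).

Bombus hortorum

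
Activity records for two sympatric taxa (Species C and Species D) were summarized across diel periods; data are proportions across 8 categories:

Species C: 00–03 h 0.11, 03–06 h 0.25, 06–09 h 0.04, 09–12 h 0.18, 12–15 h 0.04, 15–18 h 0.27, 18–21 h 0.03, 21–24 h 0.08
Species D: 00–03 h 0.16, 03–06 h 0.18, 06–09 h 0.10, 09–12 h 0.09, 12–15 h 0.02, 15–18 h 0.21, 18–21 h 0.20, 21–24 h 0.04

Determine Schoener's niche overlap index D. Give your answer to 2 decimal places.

0.72

Σ|p₁ᵢ − p₂ᵢ| = 0.05 + 0.07 + 0.06 + 0.09 + 0.02 + 0.06 + 0.17 + 0.04 = 0.56
D = 1 − ½ × 0.56 = 1 − 0.280 = 0.7200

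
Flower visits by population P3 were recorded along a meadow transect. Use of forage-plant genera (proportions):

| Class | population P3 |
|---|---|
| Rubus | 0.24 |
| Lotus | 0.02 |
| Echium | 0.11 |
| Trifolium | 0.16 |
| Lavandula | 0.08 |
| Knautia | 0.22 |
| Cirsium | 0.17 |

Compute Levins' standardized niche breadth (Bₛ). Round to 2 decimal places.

Σpᵢ² = 0.24² + 0.02² + 0.11² + 0.16² + 0.08² + 0.22² + 0.17² = 0.0576 + 0.0004 + 0.0121 + 0.0256 + 0.0064 + 0.0484 + 0.0289 = 0.1794
B = 1 / 0.1794 = 5.5741
Bₛ = (B − 1)/(n − 1) = (5.5741 − 1)/(7 − 1) = 4.5741/6 = 0.7624

0.76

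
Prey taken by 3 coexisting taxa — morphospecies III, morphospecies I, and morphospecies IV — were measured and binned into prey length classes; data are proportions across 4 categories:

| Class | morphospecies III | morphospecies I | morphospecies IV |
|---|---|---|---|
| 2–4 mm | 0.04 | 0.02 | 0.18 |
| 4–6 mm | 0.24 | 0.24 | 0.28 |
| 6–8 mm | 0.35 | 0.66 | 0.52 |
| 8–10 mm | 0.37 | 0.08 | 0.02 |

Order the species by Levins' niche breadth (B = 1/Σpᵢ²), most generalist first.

morphospecies III > morphospecies IV > morphospecies I

Σp_IIIᵢ² = 0.04² + 0.24² + 0.35² + 0.37² = 0.0016 + 0.0576 + 0.1225 + 0.1369 = 0.3186
B_III = 1 / 0.3186 = 3.1387
Σp_Iᵢ² = 0.02² + 0.24² + 0.66² + 0.08² = 0.0004 + 0.0576 + 0.4356 + 0.0064 = 0.5000
B_I = 1 / 0.5000 = 2.0000
Σp_IVᵢ² = 0.18² + 0.28² + 0.52² + 0.02² = 0.0324 + 0.0784 + 0.2704 + 0.0004 = 0.3816
B_IV = 1 / 0.3816 = 2.6205
Ranking by B (broadest → narrowest): morphospecies III (3.14) > morphospecies IV (2.62) > morphospecies I (2.00)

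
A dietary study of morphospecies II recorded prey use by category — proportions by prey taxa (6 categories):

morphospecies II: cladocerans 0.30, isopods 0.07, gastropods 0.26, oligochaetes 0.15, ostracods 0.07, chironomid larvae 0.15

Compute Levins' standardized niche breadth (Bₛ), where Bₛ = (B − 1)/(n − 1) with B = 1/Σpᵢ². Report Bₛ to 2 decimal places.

Σpᵢ² = 0.30² + 0.07² + 0.26² + 0.15² + 0.07² + 0.15² = 0.0900 + 0.0049 + 0.0676 + 0.0225 + 0.0049 + 0.0225 = 0.2124
B = 1 / 0.2124 = 4.7081
Bₛ = (B − 1)/(n − 1) = (4.7081 − 1)/(6 − 1) = 3.7081/5 = 0.7416

0.74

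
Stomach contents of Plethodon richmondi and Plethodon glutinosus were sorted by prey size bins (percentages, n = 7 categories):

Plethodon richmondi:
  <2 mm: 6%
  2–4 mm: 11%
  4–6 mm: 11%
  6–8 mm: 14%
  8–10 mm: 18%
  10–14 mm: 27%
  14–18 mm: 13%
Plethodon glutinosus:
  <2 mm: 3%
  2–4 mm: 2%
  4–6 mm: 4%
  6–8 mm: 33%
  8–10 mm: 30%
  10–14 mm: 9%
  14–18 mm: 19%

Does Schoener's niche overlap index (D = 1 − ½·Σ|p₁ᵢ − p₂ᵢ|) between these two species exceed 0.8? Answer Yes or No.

Convert percentages to proportions (divide by 100).
Σ|p₁ᵢ − p₂ᵢ| = 0.03 + 0.09 + 0.07 + 0.19 + 0.12 + 0.18 + 0.06 = 0.74
D = 1 − ½ × 0.74 = 1 − 0.370 = 0.6300
D = 0.6300 < 0.8 → No.

No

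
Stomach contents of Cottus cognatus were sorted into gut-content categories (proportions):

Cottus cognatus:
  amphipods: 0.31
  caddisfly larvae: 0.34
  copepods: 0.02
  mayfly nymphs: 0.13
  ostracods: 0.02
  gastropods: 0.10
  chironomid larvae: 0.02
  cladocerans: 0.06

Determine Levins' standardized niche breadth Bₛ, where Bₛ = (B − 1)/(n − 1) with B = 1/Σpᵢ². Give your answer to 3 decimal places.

0.444

Σpᵢ² = 0.31² + 0.34² + 0.02² + 0.13² + 0.02² + 0.10² + 0.02² + 0.06² = 0.0961 + 0.1156 + 0.0004 + 0.0169 + 0.0004 + 0.0100 + 0.0004 + 0.0036 = 0.2434
B = 1 / 0.2434 = 4.10846
Bₛ = (B − 1)/(n − 1) = (4.10846 − 1)/(8 − 1) = 3.10846/7 = 0.44407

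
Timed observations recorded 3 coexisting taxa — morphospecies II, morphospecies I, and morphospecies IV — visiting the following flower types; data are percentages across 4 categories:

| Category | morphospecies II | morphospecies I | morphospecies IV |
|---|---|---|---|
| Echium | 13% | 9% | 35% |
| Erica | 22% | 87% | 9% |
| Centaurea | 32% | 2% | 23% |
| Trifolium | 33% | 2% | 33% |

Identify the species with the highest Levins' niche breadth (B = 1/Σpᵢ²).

morphospecies II

Convert percentages to proportions (divide by 100).
Σp_IIᵢ² = 0.13² + 0.22² + 0.32² + 0.33² = 0.0169 + 0.0484 + 0.1024 + 0.1089 = 0.2766
B_II = 1 / 0.2766 = 3.6153
Σp_Iᵢ² = 0.09² + 0.87² + 0.02² + 0.02² = 0.0081 + 0.7569 + 0.0004 + 0.0004 = 0.7658
B_I = 1 / 0.7658 = 1.3058
Σp_IVᵢ² = 0.35² + 0.09² + 0.23² + 0.33² = 0.1225 + 0.0081 + 0.0529 + 0.1089 = 0.2924
B_IV = 1 / 0.2924 = 3.4200
Highest B → broadest niche (most generalist): morphospecies II (B = 3.62).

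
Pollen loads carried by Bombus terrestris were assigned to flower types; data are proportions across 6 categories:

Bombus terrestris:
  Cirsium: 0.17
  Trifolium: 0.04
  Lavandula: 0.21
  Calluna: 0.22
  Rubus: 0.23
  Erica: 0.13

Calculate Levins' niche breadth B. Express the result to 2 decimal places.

Σpᵢ² = 0.17² + 0.04² + 0.21² + 0.22² + 0.23² + 0.13² = 0.0289 + 0.0016 + 0.0441 + 0.0484 + 0.0529 + 0.0169 = 0.1928
B = 1 / 0.1928 = 5.1867

5.19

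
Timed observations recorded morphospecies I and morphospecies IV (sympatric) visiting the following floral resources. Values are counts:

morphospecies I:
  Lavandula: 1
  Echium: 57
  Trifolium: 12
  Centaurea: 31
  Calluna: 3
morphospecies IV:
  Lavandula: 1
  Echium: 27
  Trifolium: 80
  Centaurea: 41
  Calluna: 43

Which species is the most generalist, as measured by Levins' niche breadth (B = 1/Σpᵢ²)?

Proportions for morphospecies I (n=104): 1/104=0.0096, 57/104=0.5481, 12/104=0.1154, 31/104=0.2981, 3/104=0.0288
Proportions for morphospecies IV (n=192): 1/192=0.0052, 27/192=0.1406, 80/192=0.4167, 41/192=0.2135, 43/192=0.2240
Σp_Iᵢ² = 0.0096² + 0.5481² + 0.1154² + 0.2981² + 0.0288² = 0.000092 + 0.300414 + 0.013317 + 0.088864 + 0.000829 = 0.403516
B_I = 1 / 0.403516 = 2.4782
Σp_IVᵢ² = 0.0052² + 0.1406² + 0.4167² + 0.2135² + 0.2240² = 0.000027 + 0.019768 + 0.173639 + 0.045582 + 0.050176 = 0.289192
B_IV = 1 / 0.289192 = 3.4579
Highest B → broadest niche (most generalist): morphospecies IV (B = 3.46).

morphospecies IV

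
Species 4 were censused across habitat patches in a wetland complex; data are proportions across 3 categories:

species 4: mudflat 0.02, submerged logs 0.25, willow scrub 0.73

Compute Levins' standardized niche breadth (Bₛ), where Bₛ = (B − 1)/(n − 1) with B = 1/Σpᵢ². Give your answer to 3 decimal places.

0.339

Σpᵢ² = 0.02² + 0.25² + 0.73² = 0.0004 + 0.0625 + 0.5329 = 0.5958
B = 1 / 0.5958 = 1.67842
Bₛ = (B − 1)/(n − 1) = (1.67842 − 1)/(3 − 1) = 0.67842/2 = 0.33921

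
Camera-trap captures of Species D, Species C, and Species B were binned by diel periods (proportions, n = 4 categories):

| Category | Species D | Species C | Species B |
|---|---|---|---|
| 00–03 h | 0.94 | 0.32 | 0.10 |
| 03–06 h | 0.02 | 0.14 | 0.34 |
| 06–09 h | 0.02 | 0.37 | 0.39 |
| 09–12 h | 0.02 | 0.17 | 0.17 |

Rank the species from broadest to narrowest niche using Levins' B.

Species C > Species B > Species D

Σp_Dᵢ² = 0.94² + 0.02² + 0.02² + 0.02² = 0.8836 + 0.0004 + 0.0004 + 0.0004 = 0.8848
B_D = 1 / 0.8848 = 1.1302
Σp_Cᵢ² = 0.32² + 0.14² + 0.37² + 0.17² = 0.1024 + 0.0196 + 0.1369 + 0.0289 = 0.2878
B_C = 1 / 0.2878 = 3.4746
Σp_Bᵢ² = 0.10² + 0.34² + 0.39² + 0.17² = 0.0100 + 0.1156 + 0.1521 + 0.0289 = 0.3066
B_B = 1 / 0.3066 = 3.2616
Ranking by B (broadest → narrowest): Species C (3.47) > Species B (3.26) > Species D (1.13)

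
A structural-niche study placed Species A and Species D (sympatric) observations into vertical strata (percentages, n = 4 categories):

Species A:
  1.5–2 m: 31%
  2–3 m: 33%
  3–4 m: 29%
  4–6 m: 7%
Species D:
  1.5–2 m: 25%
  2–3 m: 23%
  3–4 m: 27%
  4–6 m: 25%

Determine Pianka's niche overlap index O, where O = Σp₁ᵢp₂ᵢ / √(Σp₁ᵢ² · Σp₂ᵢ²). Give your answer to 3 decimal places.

0.918

Convert percentages to proportions (divide by 100).
Σ p₁ᵢp₂ᵢ = 0.0775 + 0.0759 + 0.0783 + 0.0175 = 0.2492
Σp_1ᵢ² = 0.31² + 0.33² + 0.29² + 0.07² = 0.0961 + 0.1089 + 0.0841 + 0.0049 = 0.2940
Σp_2ᵢ² = 0.25² + 0.23² + 0.27² + 0.25² = 0.0625 + 0.0529 + 0.0729 + 0.0625 = 0.2508
O = 0.2492 / √(0.2940 × 0.2508) = 0.2492 / 0.271542 = 0.91772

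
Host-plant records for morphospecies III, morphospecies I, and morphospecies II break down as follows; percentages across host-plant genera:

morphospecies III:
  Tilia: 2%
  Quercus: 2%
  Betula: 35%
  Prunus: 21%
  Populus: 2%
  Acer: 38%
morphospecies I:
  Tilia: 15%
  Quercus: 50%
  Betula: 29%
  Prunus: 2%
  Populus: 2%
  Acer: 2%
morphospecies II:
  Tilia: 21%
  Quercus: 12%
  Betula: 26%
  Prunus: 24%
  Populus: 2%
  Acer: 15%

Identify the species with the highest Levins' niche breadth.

Convert percentages to proportions (divide by 100).
Σp_IIIᵢ² = 0.02² + 0.02² + 0.35² + 0.21² + 0.02² + 0.38² = 0.0004 + 0.0004 + 0.1225 + 0.0441 + 0.0004 + 0.1444 = 0.3122
B_III = 1 / 0.3122 = 3.2031
Σp_Iᵢ² = 0.15² + 0.50² + 0.29² + 0.02² + 0.02² + 0.02² = 0.0225 + 0.2500 + 0.0841 + 0.0004 + 0.0004 + 0.0004 = 0.3578
B_I = 1 / 0.3578 = 2.7949
Σp_IIᵢ² = 0.21² + 0.12² + 0.26² + 0.24² + 0.02² + 0.15² = 0.0441 + 0.0144 + 0.0676 + 0.0576 + 0.0004 + 0.0225 = 0.2066
B_II = 1 / 0.2066 = 4.8403
Highest B → broadest niche (most generalist): morphospecies II (B = 4.84).

morphospecies II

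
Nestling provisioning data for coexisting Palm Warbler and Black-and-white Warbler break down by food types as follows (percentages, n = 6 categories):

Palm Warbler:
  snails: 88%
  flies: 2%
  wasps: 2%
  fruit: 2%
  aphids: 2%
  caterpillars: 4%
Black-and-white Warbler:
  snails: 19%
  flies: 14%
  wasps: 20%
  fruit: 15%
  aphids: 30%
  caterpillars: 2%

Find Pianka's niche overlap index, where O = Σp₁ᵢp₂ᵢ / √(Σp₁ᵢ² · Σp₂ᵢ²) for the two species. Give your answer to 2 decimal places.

0.46

Convert percentages to proportions (divide by 100).
Σ p₁ᵢp₂ᵢ = 0.1672 + 0.0028 + 0.0040 + 0.0030 + 0.0060 + 0.0008 = 0.1838
Σp_1ᵢ² = 0.88² + 0.02² + 0.02² + 0.02² + 0.02² + 0.04² = 0.7744 + 0.0004 + 0.0004 + 0.0004 + 0.0004 + 0.0016 = 0.7776
Σp_2ᵢ² = 0.19² + 0.14² + 0.20² + 0.15² + 0.30² + 0.02² = 0.0361 + 0.0196 + 0.0400 + 0.0225 + 0.0900 + 0.0004 = 0.2086
O = 0.1838 / √(0.7776 × 0.2086) = 0.1838 / 0.40275 = 0.4564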